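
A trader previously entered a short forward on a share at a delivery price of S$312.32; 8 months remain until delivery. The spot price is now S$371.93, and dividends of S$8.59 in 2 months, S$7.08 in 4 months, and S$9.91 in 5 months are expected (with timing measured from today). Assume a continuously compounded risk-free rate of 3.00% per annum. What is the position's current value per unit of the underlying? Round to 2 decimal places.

-S$40.45

PV(remaining dividends) I = 8.59·e^(−0.0300·2/12) + 7.08·e^(−0.0300·4/12) + 9.91·e^(−0.0300·5/12) = 25.3436
Current forward F = (S − I)·e^(rT) = (371.93 − 25.3436)·e^(0.0300·8/12) = 346.5864 × 1.020201 = 353.5878
Value (long) = (F − K)·e^(−rT) = (353.5878 − 312.32) × 0.980199 = 40.4507
Short position value = −(long value) = -S$40.45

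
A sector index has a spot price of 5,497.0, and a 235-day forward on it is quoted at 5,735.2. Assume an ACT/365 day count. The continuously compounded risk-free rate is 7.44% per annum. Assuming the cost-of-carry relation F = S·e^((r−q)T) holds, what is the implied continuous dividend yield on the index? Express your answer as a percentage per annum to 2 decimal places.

From F = S·e^((r−q)T): (r − q) = ln(F/S)/T
ln(5735.2/5497.0) = ln(1.043333) = 0.042420
(r − q) = 0.042420 / (235/365) = 0.065886
q = r − ln(F/S)/T = 0.0744 − 0.065886 = 0.008514
q = 0.85%

0.85%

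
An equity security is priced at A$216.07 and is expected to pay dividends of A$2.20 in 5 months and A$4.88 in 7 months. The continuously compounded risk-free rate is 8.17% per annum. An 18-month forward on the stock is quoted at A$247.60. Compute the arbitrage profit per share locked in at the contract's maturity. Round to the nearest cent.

A$11.02 per share

PV(dividends) I = 2.20·e^(−0.0817·5/12) + 4.88·e^(−0.0817·7/12) = 6.7793
Fair forward F* = (S − I)·e^(rT) = (216.07 − 6.7793)·e^0.122550 = 209.2907 × 1.130376 = 236.5772
Market A$247.60 > fair 236.5772: forward overpriced → cash-and-carry (borrow at r, buy the stock and collect the dividends, short the forward).
Profit at T = |F_mkt − F*| = |247.60 − 236.5772| = A$11.02 per share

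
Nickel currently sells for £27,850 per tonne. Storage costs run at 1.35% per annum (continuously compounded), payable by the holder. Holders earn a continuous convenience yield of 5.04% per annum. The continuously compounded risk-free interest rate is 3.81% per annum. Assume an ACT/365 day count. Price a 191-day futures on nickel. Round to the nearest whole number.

Net carry = r + u − y = 0.0381 + 0.0135 − 0.0504 = 0.0012
F = S·e^((r+u−y)T) = 27850 · e^(0.0012 × 191/365) = 27850 · e^0.000628
= 27850 × 1.000628 = £27,867 per tonne

£27,867 per tonne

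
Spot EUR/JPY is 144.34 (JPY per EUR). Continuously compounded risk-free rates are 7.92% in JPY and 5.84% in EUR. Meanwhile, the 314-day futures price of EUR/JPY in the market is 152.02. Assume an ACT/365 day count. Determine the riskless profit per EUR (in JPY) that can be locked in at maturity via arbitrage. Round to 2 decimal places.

Fair futures: F* = S·e^(carry·T), with carry = (r_JPY − r_EUR) = 0.0792 − 0.0584 = 0.0208
F* = 144.34 · e^(0.0208 × 314/365) = 144.34 · e^0.017894 = 144.34 × 1.018055 = 146.9461
Market 152.02 > fair 146.9461: forward overpriced → cash-and-carry (buy spot, short the forward).
At maturity, profit = |F_mkt − F*| = |152.02 − 146.9461| = 5.07 per EUR (in JPY)

5.07 per EUR (in JPY)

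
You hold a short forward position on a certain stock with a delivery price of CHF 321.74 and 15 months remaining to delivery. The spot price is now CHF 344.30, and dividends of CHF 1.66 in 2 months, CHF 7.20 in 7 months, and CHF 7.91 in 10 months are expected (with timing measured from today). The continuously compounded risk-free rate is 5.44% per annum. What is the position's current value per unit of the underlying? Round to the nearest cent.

PV(remaining dividends) I = 1.66·e^(−0.0544·2/12) + 7.20·e^(−0.0544·7/12) + 7.91·e^(−0.0544·10/12) = 16.1795
Current forward F = (S − I)·e^(rT) = (344.30 − 16.1795)·e^(0.0544·15/12) = 328.1205 × 1.070365 = 351.2087
Value (long) = (F − K)·e^(−rT) = (351.2087 − 321.74) × 0.934260 = 27.5314
Short position value = −(long value) = -CHF 27.53

-CHF 27.53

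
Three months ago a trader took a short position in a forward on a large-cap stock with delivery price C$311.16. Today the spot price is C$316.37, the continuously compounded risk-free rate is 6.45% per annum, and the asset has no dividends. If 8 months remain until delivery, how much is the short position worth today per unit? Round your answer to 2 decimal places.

-C$18.31

Current fair forward for the remaining 8 months: F = S·e^(r·T), r = 0.0645
F = 316.37 · e^(0.0645 × 8/12) = 316.37 × 1.043938 = 330.2707
Value of long forward = (F − K)·e^(−rT) = (330.2707 − 311.16) · e^(−0.0645·8/12)
= 19.1107 × 0.957911 = 18.31
Short position value = −(long value) = -C$18.31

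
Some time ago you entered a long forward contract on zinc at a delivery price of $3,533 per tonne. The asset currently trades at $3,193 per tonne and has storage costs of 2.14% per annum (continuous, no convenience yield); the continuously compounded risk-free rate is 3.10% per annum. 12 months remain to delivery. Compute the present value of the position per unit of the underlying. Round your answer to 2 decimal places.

-$163.09 per tonne

Current fair forward for the remaining 12 months: F = S·e^((r + u)·T), (r + u) = 0.0310 + 0.0214 = 0.0524
F = 3193 · e^(0.0524 × 12/12) = 3193 × 1.05379718 = 3364.7744
Value of long forward = (F − K)·e^(−rT) = (3364.7744 − 3533) · e^(−0.0310·12/12)
= -168.2256 × 0.96947557 = -163.09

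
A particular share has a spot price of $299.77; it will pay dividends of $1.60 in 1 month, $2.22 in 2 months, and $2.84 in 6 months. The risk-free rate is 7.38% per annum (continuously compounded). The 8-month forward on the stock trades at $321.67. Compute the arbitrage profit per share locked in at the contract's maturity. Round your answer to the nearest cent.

PV(dividends) I = 1.60·e^(−0.0738·1/12) + 2.22·e^(−0.0738·2/12) + 2.84·e^(−0.0738·6/12) = 6.5202
Fair forward F* = (S − I)·e^(rT) = (299.77 − 6.5202)·e^0.049200 = 293.2498 × 1.050430 = 308.0384
Market $321.67 > fair 308.0384: forward overpriced → cash-and-carry (borrow at r, buy the stock and collect the dividends, short the forward).
Profit at T = |F_mkt − F*| = |321.67 − 308.0384| = $13.63 per share

$13.63 per share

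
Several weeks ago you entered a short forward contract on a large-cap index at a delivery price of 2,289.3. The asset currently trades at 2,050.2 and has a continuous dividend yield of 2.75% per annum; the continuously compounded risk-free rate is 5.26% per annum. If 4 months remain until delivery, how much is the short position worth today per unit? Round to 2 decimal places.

218.02

Current fair forward for the remaining 4 months: F = S·e^((r − q)·T), (r − q) = 0.0526 − 0.0275 = 0.0251
F = 2050.2 · e^(0.0251 × 4/12) = 2050.2 × 1.00840177 = 2067.4253
Value of long forward = (F − K)·e^(−rT) = (2067.4253 − 2289.3) · e^(−0.0526·4/12)
= -221.8747 × 0.98261948 = -218.02
Short position value = −(long value) = 218.02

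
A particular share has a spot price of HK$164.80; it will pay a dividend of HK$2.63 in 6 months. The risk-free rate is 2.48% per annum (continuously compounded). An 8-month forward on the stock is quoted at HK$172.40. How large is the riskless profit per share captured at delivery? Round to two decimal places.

HK$7.49 per share

PV(dividends) I = 2.63·e^(−0.0248·6/12) = 2.5976
Fair forward F* = (S − I)·e^(rT) = (164.80 − 2.5976)·e^0.016533 = 162.2024 × 1.016670 = 164.9063
Market HK$172.40 > fair 164.9063: forward overpriced → cash-and-carry (borrow at r, buy the stock and collect the dividends, short the forward).
Profit at T = |F_mkt − F*| = |172.40 − 164.9063| = HK$7.49 per share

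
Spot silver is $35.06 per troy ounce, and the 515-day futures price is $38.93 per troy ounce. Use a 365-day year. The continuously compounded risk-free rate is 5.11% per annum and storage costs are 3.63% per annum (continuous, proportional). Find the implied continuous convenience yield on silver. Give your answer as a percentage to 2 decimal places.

F = S·e^((r+u−y)T) ⇒ (r+u−y) = ln(F/S)/T
ln(38.93/35.06) = 0.104704; /T ⇒ 0.074208
y = r + u − ln(F/S)/T = 0.0511 + 0.0363 − 0.074208 = 0.013192
y = 1.32%

1.32%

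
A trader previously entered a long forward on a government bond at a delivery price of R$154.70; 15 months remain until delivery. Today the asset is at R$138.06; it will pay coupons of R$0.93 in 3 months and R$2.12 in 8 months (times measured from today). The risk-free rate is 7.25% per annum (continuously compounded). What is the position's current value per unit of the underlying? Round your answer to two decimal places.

-R$6.17

PV(remaining coupons) I = 0.93·e^(−0.0725·3/12) + 2.12·e^(−0.0725·8/12) = 2.9333
Current forward F = (S − I)·e^(rT) = (138.06 − 2.9333)·e^(0.0725·15/12) = 135.1267 × 1.094858 = 147.9445
Value (long) = (F − K)·e^(−rT) = (147.9445 − 154.70) × 0.913360 = -6.1702
Value = -R$6.17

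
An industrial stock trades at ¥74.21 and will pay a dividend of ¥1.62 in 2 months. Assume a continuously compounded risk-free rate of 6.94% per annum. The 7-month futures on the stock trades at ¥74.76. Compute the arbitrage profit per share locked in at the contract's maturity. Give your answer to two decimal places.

¥0.85 per share

PV(dividends) I = 1.62·e^(−0.0694·2/12) = 1.6014
Fair futures F* = (S − I)·e^(rT) = (74.21 − 1.6014)·e^0.040483 = 72.6086 × 1.041314 = 75.6084
Market ¥74.76 < fair 75.6084: forward underpriced → reverse cash-and-carry (short the stock, invest proceeds at r, pay the dividends, go long the forward).
Profit at T = |F_mkt − F*| = |74.76 − 75.6084| = ¥0.85 per share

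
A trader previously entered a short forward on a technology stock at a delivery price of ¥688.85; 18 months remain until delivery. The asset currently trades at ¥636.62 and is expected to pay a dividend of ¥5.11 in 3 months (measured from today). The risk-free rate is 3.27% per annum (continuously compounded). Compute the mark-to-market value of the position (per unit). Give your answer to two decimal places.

¥24.33

PV(remaining dividends) I = 5.11·e^(−0.0327·3/12) = 5.0684
Current forward F = (S − I)·e^(rT) = (636.62 − 5.0684)·e^(0.0327·18/12) = 631.5516 × 1.050273 = 663.3016
Value (long) = (F − K)·e^(−rT) = (663.3016 − 688.85) × 0.952134 = -24.3255
Short position value = −(long value) = ¥24.33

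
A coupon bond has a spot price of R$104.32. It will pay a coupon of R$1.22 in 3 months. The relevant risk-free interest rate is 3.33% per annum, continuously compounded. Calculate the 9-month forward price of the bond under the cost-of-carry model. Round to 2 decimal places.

R$105.72

PV(coupons) I = 1.22·e^(−0.0333·3/12)
I = 1.2099
F = (S − I)·e^(rT) = (104.32 − 1.2099) · e^(0.0333·9/12)
= 103.1101 · e^0.024975 = 103.1101 × 1.025289 = R$105.72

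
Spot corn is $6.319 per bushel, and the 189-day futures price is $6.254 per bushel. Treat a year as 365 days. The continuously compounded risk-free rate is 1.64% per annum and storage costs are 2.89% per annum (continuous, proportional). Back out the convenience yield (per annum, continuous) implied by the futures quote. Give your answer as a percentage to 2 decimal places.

6.53%

F = S·e^((r+u−y)T) ⇒ (r+u−y) = ln(F/S)/T
ln(6.254/6.319) = -0.010340; /T ⇒ -0.019969
y = r + u − ln(F/S)/T = 0.0164 + 0.0289 + 0.019969 = 0.065269
y = 6.53%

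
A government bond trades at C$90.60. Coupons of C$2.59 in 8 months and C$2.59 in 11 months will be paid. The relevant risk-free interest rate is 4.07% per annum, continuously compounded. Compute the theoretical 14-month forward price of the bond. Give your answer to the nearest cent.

C$89.75

PV(coupons) I = 2.59·e^(−0.0407·8/12) + 2.59·e^(−0.0407·11/12)
I = 2.5207 + 2.4952 = 5.0159
F = (S − I)·e^(rT) = (90.60 − 5.0159) · e^(0.0407·14/12)
= 85.5841 · e^0.047483 = 85.5841 × 1.048628 = C$89.75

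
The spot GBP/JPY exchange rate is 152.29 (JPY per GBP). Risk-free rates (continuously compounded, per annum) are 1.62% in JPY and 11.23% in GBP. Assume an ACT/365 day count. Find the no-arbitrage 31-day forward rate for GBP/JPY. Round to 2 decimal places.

151.05

F = S·e^((r_JPY − r_GBP)T) = 152.29 · e^((0.0162 − 0.1123) × 31/365)
= 152.29 · e^-0.008162 = 152.29 × 0.991871
F = 151.05 JPY per GBP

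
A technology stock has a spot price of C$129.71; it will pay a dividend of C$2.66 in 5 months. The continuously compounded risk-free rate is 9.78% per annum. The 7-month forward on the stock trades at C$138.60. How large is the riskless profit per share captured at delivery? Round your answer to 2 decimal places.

C$3.98 per share

PV(dividends) I = 2.66·e^(−0.0978·5/12) = 2.5538
Fair forward F* = (S − I)·e^(rT) = (129.71 − 2.5538)·e^0.057050 = 127.1562 × 1.058709 = 134.6214
Market C$138.60 > fair 134.6214: forward overpriced → cash-and-carry (borrow at r, buy the stock and collect the dividends, short the forward).
Profit at T = |F_mkt − F*| = |138.60 − 134.6214| = C$3.98 per share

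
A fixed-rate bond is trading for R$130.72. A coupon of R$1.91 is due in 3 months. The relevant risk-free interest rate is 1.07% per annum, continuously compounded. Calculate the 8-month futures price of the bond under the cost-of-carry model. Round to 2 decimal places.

PV(coupons) I = 1.91·e^(−0.0107·3/12)
I = 1.9049
F = (S − I)·e^(rT) = (130.72 − 1.9049) · e^(0.0107·8/12)
= 128.8151 · e^0.007133 = 128.8151 × 1.007159 = R$129.74

R$129.74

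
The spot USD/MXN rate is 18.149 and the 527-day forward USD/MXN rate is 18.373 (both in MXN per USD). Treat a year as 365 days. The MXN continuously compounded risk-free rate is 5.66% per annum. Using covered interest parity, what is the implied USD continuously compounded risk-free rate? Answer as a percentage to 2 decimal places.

F = S·e^((r_MXN − r_USD)T) ⇒ r_USD = r_MXN − ln(F/S)/T
ln(18.373/18.149) = 0.012267; /(527/365) = 0.008496
r_USD = 0.0566 − 0.008496 = 0.048104
r_USD = 4.81%

4.81%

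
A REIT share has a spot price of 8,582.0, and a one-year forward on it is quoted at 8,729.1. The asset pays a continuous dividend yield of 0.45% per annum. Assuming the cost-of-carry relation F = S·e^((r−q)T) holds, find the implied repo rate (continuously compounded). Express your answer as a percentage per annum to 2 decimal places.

2.15%

From F = S·e^((r−q)T): (r − q) = ln(F/S)/T
ln(8729.1/8582.0) = ln(1.017141) = 0.016996
(r − q) = 0.016996 / (12/12) = 0.016996
r = ln(F/S)/T + q = 0.016996 + 0.0045 = 0.021496
r = 2.15%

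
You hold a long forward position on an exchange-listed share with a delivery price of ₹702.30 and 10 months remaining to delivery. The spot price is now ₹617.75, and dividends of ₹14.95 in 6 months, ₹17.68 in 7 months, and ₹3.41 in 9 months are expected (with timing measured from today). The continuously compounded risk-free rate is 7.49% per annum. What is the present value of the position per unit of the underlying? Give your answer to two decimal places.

-₹76.60

PV(remaining dividends) I = 14.95·e^(−0.0749·6/12) + 17.68·e^(−0.0749·7/12) + 3.41·e^(−0.0749·9/12) = 34.5484
Current forward F = (S − I)·e^(rT) = (617.75 − 34.5484)·e^(0.0749·10/12) = 583.2016 × 1.064406 = 620.7633
Value (long) = (F − K)·e^(−rT) = (620.7633 − 702.30) × 0.939491 = -76.6030
Value = -₹76.60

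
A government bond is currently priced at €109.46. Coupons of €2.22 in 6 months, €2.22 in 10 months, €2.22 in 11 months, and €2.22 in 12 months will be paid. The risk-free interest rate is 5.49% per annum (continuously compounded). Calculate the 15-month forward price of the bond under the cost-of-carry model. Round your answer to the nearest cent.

€108.14

PV(coupons) I = 2.22·e^(−0.0549·6/12) + 2.22·e^(−0.0549·10/12) + 2.22·e^(−0.0549·11/12) + 2.22·e^(−0.0549·12/12)
I = 2.1599 + 2.1207 + 2.1110 + 2.1014 = 8.4930
F = (S − I)·e^(rT) = (109.46 − 8.4930) · e^(0.0549·15/12)
= 100.9670 · e^0.068625 = 100.9670 × 1.071034 = €108.14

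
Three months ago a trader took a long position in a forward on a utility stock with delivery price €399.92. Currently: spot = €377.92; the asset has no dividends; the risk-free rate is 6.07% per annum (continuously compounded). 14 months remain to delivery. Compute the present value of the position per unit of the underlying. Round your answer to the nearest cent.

Current fair forward for the remaining 14 months: F = S·e^(r·T), r = 0.0607
F = 377.92 · e^(0.0607 × 14/12) = 377.92 × 1.073384 = 405.6533
Value of long forward = (F − K)·e^(−rT) = (405.6533 − 399.92) · e^(−0.0607·14/12)
= 5.7333 × 0.931633 = 5.34

€5.34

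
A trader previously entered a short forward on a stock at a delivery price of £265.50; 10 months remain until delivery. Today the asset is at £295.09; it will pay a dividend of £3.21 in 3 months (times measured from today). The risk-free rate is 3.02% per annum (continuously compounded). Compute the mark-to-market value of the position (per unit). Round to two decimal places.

PV(remaining dividends) I = 3.21·e^(−0.0302·3/12) = 3.1859
Current forward F = (S − I)·e^(rT) = (295.09 − 3.1859)·e^(0.0302·10/12) = 291.9041 × 1.025486 = 299.3436
Value (long) = (F − K)·e^(−rT) = (299.3436 − 265.50) × 0.975147 = 33.0025
Short position value = −(long value) = -£33.00

-£33.00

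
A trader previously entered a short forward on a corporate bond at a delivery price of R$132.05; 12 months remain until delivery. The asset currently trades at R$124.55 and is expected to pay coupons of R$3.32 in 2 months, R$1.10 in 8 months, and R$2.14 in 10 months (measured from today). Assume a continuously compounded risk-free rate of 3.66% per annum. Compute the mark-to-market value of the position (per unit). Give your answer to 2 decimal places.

R$9.20

PV(remaining coupons) I = 3.32·e^(−0.0366·2/12) + 1.10·e^(−0.0366·8/12) + 2.14·e^(−0.0366·10/12) = 6.4490
Current forward F = (S − I)·e^(rT) = (124.55 − 6.4490)·e^(0.0366·12/12) = 118.1010 × 1.037278 = 122.5036
Value (long) = (F − K)·e^(−rT) = (122.5036 − 132.05) × 0.964062 = -9.2033
Short position value = −(long value) = R$9.20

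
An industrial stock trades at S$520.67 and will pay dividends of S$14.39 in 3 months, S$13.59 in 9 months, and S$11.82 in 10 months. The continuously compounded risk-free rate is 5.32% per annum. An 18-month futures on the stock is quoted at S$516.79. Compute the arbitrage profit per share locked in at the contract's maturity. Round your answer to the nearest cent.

S$5.36 per share

PV(dividends) I = 14.39·e^(−0.0532·3/12) + 13.59·e^(−0.0532·9/12) + 11.82·e^(−0.0532·10/12) = 38.5657
Fair futures F* = (S − I)·e^(rT) = (520.67 − 38.5657)·e^0.079800 = 482.1043 × 1.083070 = 522.1527
Market S$516.79 < fair 522.1527: forward underpriced → reverse cash-and-carry (short the stock, invest proceeds at r, pay the dividends, go long the forward).
Profit at T = |F_mkt − F*| = |516.79 − 522.1527| = S$5.36 per share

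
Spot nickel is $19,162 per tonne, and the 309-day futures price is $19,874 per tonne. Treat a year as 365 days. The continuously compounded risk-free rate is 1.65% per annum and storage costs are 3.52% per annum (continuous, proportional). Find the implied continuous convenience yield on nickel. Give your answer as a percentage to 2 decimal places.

0.86%

F = S·e^((r+u−y)T) ⇒ (r+u−y) = ln(F/S)/T
ln(19874/19162) = 0.036483; /T ⇒ 0.043095
y = r + u − ln(F/S)/T = 0.0165 + 0.0352 − 0.043095 = 0.008605
y = 0.86%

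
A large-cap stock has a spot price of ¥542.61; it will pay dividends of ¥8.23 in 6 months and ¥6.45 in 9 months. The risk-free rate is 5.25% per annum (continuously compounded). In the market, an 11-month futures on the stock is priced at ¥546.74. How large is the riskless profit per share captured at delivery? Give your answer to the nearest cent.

PV(dividends) I = 8.23·e^(−0.0525·6/12) + 6.45·e^(−0.0525·9/12) = 14.2177
Fair futures F* = (S − I)·e^(rT) = (542.61 − 14.2177)·e^0.048125 = 528.3923 × 1.049302 = 554.4431
Market ¥546.74 < fair 554.4431: forward underpriced → reverse cash-and-carry (short the stock, invest proceeds at r, pay the dividends, go long the forward).
Profit at T = |F_mkt − F*| = |546.74 − 554.4431| = ¥7.70 per share

¥7.70 per share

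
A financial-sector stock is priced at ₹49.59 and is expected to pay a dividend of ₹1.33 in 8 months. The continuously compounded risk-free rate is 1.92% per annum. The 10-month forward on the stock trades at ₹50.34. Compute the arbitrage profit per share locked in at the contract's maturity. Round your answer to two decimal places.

PV(dividends) I = 1.33·e^(−0.0192·8/12) = 1.3131
Fair forward F* = (S − I)·e^(rT) = (49.59 − 1.3131)·e^0.016000 = 48.2769 × 1.016129 = 49.0556
Market ₹50.34 > fair 49.0556: forward overpriced → cash-and-carry (borrow at r, buy the stock and collect the dividends, short the forward).
Profit at T = |F_mkt − F*| = |50.34 − 49.0556| = ₹1.28 per share

₹1.28 per share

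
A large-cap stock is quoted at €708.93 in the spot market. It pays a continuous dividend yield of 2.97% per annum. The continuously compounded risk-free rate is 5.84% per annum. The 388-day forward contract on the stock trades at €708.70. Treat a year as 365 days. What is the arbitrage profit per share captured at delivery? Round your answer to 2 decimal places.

Fair forward: F* = S·e^(carry·T), with carry = (r − q) = 0.0584 − 0.0297 = 0.0287
F* = 708.93 · e^(0.0287 × 388/365) = 708.93 · e^0.030508 = 708.93 × 1.030978 = €730.8912
Market €708.70 < fair €730.8912: forward underpriced → reverse cash-and-carry (short spot, go long the forward).
At maturity, profit = |F_mkt − F*| = |708.70 − 730.8912| = €22.19 per share

€22.19 per share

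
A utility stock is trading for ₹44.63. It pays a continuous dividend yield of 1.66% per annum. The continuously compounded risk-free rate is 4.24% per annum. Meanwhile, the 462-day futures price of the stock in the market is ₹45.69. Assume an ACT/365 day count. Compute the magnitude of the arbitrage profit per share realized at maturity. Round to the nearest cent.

Fair futures: F* = S·e^(carry·T), with carry = (r − q) = 0.0424 − 0.0166 = 0.0258
F* = 44.63 · e^(0.0258 × 462/365) = 44.63 · e^0.032656 = 44.63 × 1.033195 = ₹46.1115
Market ₹45.69 < fair ₹46.1115: forward underpriced → reverse cash-and-carry (short spot, go long the forward).
At maturity, profit = |F_mkt − F*| = |45.69 − 46.1115| = ₹0.42 per share

₹0.42 per share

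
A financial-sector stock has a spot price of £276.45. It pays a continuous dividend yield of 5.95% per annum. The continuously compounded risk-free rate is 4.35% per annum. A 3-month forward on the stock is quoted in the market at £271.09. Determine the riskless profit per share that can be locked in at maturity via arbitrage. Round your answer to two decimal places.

Fair forward: F* = S·e^(carry·T), with carry = (r − q) = 0.0435 − 0.0595 = -0.0160
F* = 276.45 · e^(-0.0160 × 3/12) = 276.45 · e^-0.004000 = 276.45 × 0.996008 = £275.3464
Market £271.09 < fair £275.3464: forward underpriced → reverse cash-and-carry (short spot, go long the forward).
At maturity, profit = |F_mkt − F*| = |271.09 − 275.3464| = £4.26 per share

£4.26 per share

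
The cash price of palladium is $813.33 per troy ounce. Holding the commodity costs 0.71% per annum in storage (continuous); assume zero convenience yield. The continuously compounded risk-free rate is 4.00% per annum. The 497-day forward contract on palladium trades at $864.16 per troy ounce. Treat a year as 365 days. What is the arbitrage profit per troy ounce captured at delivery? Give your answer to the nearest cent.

$3.04 per troy ounce

Fair forward: F* = S·e^(carry·T), with carry = (r + u) = 0.0400 + 0.0071 = 0.0471
F* = 813.33 · e^(0.0471 × 497/365) = 813.33 · e^0.064133 = 813.33 × 1.066234 = $867.2001
Market $864.16 < fair $867.2001: forward underpriced → reverse cash-and-carry (short spot, go long the forward).
At maturity, profit = |F_mkt − F*| = |864.16 − 867.2001| = $3.04 per troy ounce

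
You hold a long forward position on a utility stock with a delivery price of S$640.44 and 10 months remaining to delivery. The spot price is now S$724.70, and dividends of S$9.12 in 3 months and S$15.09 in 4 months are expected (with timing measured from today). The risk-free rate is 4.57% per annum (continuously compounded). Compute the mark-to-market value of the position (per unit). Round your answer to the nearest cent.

S$84.31

PV(remaining dividends) I = 9.12·e^(−0.0457·3/12) + 15.09·e^(−0.0457·4/12) = 23.8783
Current forward F = (S − I)·e^(rT) = (724.70 − 23.8783)·e^(0.0457·10/12) = 700.8217 × 1.038818 = 728.0262
Value (long) = (F − K)·e^(−rT) = (728.0262 − 640.44) × 0.962633 = 84.3134
Value = S$84.31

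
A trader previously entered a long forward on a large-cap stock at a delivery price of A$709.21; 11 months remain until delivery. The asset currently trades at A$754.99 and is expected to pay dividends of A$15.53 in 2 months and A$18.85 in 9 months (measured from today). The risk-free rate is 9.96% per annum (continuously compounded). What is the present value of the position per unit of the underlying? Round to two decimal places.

PV(remaining dividends) I = 15.53·e^(−0.0996·2/12) + 18.85·e^(−0.0996·9/12) = 32.7675
Current forward F = (S − I)·e^(rT) = (754.99 − 32.7675)·e^(0.0996·11/12) = 722.2225 × 1.095598 = 791.2655
Value (long) = (F − K)·e^(−rT) = (791.2655 − 709.21) × 0.912744 = 74.8957
Value = A$74.90

A$74.90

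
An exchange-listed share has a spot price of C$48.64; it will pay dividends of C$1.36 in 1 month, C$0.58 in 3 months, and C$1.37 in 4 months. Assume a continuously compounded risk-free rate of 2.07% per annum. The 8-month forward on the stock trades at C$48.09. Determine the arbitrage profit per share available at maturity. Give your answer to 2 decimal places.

C$2.12 per share

PV(dividends) I = 1.36·e^(−0.0207·1/12) + 0.58·e^(−0.0207·3/12) + 1.37·e^(−0.0207·4/12) = 3.2952
Fair forward F* = (S − I)·e^(rT) = (48.64 − 3.2952)·e^0.013800 = 45.3448 × 1.013896 = 45.9749
Market C$48.09 > fair 45.9749: forward overpriced → cash-and-carry (borrow at r, buy the stock and collect the dividends, short the forward).
Profit at T = |F_mkt − F*| = |48.09 − 45.9749| = C$2.12 per share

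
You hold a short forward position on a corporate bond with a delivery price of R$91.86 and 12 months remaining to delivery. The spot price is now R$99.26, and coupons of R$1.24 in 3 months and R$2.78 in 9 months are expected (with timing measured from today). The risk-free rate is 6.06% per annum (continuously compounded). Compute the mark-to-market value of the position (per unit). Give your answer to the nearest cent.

-R$8.92

PV(remaining coupons) I = 1.24·e^(−0.0606·3/12) + 2.78·e^(−0.0606·9/12) = 3.8778
Current forward F = (S − I)·e^(rT) = (99.26 − 3.8778)·e^(0.0606·12/12) = 95.3822 × 1.062474 = 101.3411
Value (long) = (F − K)·e^(−rT) = (101.3411 − 91.86) × 0.941200 = 8.9236
Short position value = −(long value) = -R$8.92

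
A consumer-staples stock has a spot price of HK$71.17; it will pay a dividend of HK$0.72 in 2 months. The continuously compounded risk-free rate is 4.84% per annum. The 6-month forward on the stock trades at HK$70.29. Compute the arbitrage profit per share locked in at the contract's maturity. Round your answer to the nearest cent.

PV(dividends) I = 0.72·e^(−0.0484·2/12) = 0.7142
Fair forward F* = (S − I)·e^(rT) = (71.17 − 0.7142)·e^0.024200 = 70.4558 × 1.024495 = 72.1816
Market HK$70.29 < fair 72.1816: forward underpriced → reverse cash-and-carry (short the stock, invest proceeds at r, pay the dividends, go long the forward).
Profit at T = |F_mkt − F*| = |70.29 − 72.1816| = HK$1.89 per share

HK$1.89 per share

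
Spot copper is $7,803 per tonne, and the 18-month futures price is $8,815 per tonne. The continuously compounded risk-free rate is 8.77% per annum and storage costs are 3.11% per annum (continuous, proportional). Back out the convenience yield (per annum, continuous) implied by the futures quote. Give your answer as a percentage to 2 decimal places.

F = S·e^((r+u−y)T) ⇒ (r+u−y) = ln(F/S)/T
ln(8815/7803) = 0.121947; /T ⇒ 0.081298
y = r + u − ln(F/S)/T = 0.0877 + 0.0311 − 0.081298 = 0.037502
y = 3.75%

3.75%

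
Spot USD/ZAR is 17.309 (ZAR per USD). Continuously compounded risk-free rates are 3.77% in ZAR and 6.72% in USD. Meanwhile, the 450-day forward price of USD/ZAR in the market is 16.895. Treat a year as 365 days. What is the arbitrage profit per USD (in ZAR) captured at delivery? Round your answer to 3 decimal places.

0.204 per USD (in ZAR)

Fair forward: F* = S·e^(carry·T), with carry = (r_ZAR − r_USD) = 0.0377 − 0.0672 = -0.0295
F* = 17.309 · e^(-0.0295 × 450/365) = 17.309 · e^-0.036370 = 17.309 × 0.964283 = 16.6908
Market 16.895 > fair 16.6908: forward overpriced → cash-and-carry (buy spot, short the forward).
At maturity, profit = |F_mkt − F*| = |16.895 − 16.6908| = 0.204 per USD (in ZAR)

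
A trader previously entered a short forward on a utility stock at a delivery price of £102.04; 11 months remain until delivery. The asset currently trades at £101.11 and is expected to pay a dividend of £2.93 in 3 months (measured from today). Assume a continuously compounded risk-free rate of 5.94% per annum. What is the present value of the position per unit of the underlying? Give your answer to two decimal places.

-£1.59

PV(remaining dividends) I = 2.93·e^(−0.0594·3/12) = 2.8868
Current forward F = (S − I)·e^(rT) = (101.11 − 2.8868)·e^(0.0594·11/12) = 98.2232 × 1.055960 = 103.7198
Value (long) = (F − K)·e^(−rT) = (103.7198 − 102.04) × 0.947006 = 1.5908
Short position value = −(long value) = -£1.59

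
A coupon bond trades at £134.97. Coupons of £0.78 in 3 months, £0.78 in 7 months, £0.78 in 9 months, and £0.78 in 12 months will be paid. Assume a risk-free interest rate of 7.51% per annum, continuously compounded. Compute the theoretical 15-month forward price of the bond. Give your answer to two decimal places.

£144.99

PV(coupons) I = 0.78·e^(−0.0751·3/12) + 0.78·e^(−0.0751·7/12) + 0.78·e^(−0.0751·9/12) + 0.78·e^(−0.0751·12/12)
I = 0.7655 + 0.7466 + 0.7373 + 0.7236 = 2.9730
F = (S − I)·e^(rT) = (134.97 − 2.9730) · e^(0.0751·15/12)
= 131.9970 · e^0.093875 = 131.9970 × 1.098422 = £144.99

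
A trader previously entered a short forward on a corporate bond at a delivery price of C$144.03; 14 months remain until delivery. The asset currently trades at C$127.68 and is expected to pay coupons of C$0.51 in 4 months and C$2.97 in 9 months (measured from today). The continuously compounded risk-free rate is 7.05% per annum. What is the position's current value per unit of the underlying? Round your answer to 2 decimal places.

C$8.29

PV(remaining coupons) I = 0.51·e^(−0.0705·4/12) + 2.97·e^(−0.0705·9/12) = 3.3152
Current forward F = (S − I)·e^(rT) = (127.68 − 3.3152)·e^(0.0705·14/12) = 124.3648 × 1.085727 = 135.0262
Value (long) = (F − K)·e^(−rT) = (135.0262 − 144.03) × 0.921042 = -8.2929
Short position value = −(long value) = C$8.29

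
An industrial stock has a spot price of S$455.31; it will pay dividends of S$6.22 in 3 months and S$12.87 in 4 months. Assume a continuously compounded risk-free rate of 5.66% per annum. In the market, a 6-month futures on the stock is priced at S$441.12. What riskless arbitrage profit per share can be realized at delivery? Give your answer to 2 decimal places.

PV(dividends) I = 6.22·e^(−0.0566·3/12) + 12.87·e^(−0.0566·4/12) = 18.7621
Fair futures F* = (S − I)·e^(rT) = (455.31 − 18.7621)·e^0.028300 = 436.5479 × 1.028704 = 449.0786
Market S$441.12 < fair 449.0786: forward underpriced → reverse cash-and-carry (short the stock, invest proceeds at r, pay the dividends, go long the forward).
Profit at T = |F_mkt − F*| = |441.12 − 449.0786| = S$7.96 per share

S$7.96 per share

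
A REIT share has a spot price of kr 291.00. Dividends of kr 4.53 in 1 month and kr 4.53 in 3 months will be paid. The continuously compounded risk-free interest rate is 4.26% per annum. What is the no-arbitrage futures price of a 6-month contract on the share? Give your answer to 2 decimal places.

kr 288.08

PV(dividends) I = 4.53·e^(−0.0426·1/12) + 4.53·e^(−0.0426·3/12)
I = 4.5139 + 4.4820 = 8.9959
F = (S − I)·e^(rT) = (291.00 − 8.9959) · e^(0.0426·6/12)
= 282.0041 · e^0.021300 = 282.0041 × 1.021528 = kr 288.08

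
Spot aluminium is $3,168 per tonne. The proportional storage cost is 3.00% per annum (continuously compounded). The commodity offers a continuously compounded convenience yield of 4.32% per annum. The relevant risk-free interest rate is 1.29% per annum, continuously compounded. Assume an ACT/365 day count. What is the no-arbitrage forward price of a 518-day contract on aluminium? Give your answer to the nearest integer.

$3,167 per tonne

Net carry = r + u − y = 0.0129 + 0.0300 − 0.0432 = -0.0003
F = S·e^((r+u−y)T) = 3168 · e^(-0.0003 × 518/365) = 3168 · e^-0.000426
= 3168 × 0.999574 = $3,167 per tonne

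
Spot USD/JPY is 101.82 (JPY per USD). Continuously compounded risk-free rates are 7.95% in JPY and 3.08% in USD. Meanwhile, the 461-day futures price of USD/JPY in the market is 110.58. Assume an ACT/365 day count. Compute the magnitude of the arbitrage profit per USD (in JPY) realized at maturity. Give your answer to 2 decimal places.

Fair futures: F* = S·e^(carry·T), with carry = (r_JPY − r_USD) = 0.0795 − 0.0308 = 0.0487
F* = 101.82 · e^(0.0487 × 461/365) = 101.82 · e^0.061509 = 101.82 × 1.063440 = 108.2795
Market 110.58 > fair 108.2795: forward overpriced → cash-and-carry (buy spot, short the forward).
At maturity, profit = |F_mkt − F*| = |110.58 − 108.2795| = 2.30 per USD (in JPY)

2.30 per USD (in JPY)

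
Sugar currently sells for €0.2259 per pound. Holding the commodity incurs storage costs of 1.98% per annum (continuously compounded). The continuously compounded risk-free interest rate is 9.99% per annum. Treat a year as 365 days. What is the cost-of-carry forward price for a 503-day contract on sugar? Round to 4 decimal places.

€0.2664 per pound

Net carry = r + u − y = 0.0999 + 0.0198 − 0.0000 = 0.1197
F = S·e^((r+u−y)T) = 0.2259 · e^(0.1197 × 503/365) = 0.2259 · e^0.164956
= 0.2259 × 1.179341 = €0.2664 per pound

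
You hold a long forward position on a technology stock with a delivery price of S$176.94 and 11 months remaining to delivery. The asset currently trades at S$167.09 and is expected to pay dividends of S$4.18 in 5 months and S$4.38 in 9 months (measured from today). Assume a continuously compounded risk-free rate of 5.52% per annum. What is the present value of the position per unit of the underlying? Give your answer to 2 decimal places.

-S$9.41

PV(remaining dividends) I = 4.18·e^(−0.0552·5/12) + 4.38·e^(−0.0552·9/12) = 8.2873
Current forward F = (S − I)·e^(rT) = (167.09 − 8.2873)·e^(0.0552·11/12) = 158.8027 × 1.051902 = 167.0449
Value (long) = (F − K)·e^(−rT) = (167.0449 − 176.94) × 0.950659 = -9.4069
Value = -S$9.41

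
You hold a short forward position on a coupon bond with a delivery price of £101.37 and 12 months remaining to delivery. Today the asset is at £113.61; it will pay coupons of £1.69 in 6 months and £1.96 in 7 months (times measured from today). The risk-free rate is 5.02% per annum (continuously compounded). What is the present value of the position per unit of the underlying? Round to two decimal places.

PV(remaining coupons) I = 1.69·e^(−0.0502·6/12) + 1.96·e^(−0.0502·7/12) = 3.5515
Current forward F = (S − I)·e^(rT) = (113.61 − 3.5515)·e^(0.0502·12/12) = 110.0585 × 1.051481 = 115.7244
Value (long) = (F − K)·e^(−rT) = (115.7244 − 101.37) × 0.951039 = 13.6516
Short position value = −(long value) = -£13.65

-£13.65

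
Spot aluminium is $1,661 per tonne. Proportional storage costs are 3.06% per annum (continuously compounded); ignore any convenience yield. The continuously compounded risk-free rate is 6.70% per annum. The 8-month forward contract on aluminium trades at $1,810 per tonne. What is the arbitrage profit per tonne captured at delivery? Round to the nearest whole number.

$37 per tonne

Fair forward: F* = S·e^(carry·T), with carry = (r + u) = 0.0670 + 0.0306 = 0.0976
F* = 1661 · e^(0.0976 × 8/12) = 1661 · e^0.065067 = 1661 × 1.067231 = $1772.6707
Market $1810 > fair $1772.6707: forward overpriced → cash-and-carry (buy spot, short the forward).
At maturity, profit = |F_mkt − F*| = |1810 − 1772.6707| = $37 per tonne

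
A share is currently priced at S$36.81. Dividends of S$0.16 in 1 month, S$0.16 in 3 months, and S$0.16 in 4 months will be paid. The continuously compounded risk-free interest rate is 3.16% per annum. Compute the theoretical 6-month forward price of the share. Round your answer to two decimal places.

S$36.91

PV(dividends) I = 0.16·e^(−0.0316·1/12) + 0.16·e^(−0.0316·3/12) + 0.16·e^(−0.0316·4/12)
I = 0.1596 + 0.1587 + 0.1583 = 0.4766
F = (S − I)·e^(rT) = (36.81 − 0.4766) · e^(0.0316·6/12)
= 36.3334 · e^0.015800 = 36.3334 × 1.015925 = S$36.91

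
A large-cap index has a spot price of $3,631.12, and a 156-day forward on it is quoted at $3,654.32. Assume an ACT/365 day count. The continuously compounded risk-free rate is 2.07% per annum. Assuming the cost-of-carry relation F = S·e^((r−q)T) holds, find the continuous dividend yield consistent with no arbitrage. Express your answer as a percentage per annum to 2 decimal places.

0.58%

From F = S·e^((r−q)T): (r − q) = ln(F/S)/T
ln(3654.32/3631.12) = ln(1.006389) = 0.006369
(r − q) = 0.006369 / (156/365) = 0.014902
q = r − ln(F/S)/T = 0.0207 − 0.014902 = 0.005798
q = 0.58%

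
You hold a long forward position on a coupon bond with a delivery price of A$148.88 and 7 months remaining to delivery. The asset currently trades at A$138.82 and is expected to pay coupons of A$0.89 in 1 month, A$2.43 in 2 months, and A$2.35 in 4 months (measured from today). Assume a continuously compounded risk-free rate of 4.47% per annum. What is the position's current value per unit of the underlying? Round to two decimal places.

PV(remaining coupons) I = 0.89·e^(−0.0447·1/12) + 2.43·e^(−0.0447·2/12) + 2.35·e^(−0.0447·4/12) = 5.6139
Current forward F = (S − I)·e^(rT) = (138.82 − 5.6139)·e^(0.0447·7/12) = 133.2061 × 1.026418 = 136.7251
Value (long) = (F − K)·e^(−rT) = (136.7251 − 148.88) × 0.974262 = -11.8421
Value = -A$11.84

-A$11.84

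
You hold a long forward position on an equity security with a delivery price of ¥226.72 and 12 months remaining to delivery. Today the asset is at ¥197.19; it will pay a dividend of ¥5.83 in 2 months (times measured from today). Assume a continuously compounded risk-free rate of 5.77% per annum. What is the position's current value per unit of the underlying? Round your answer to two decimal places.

-¥22.59

PV(remaining dividends) I = 5.83·e^(−0.0577·2/12) = 5.7742
Current forward F = (S − I)·e^(rT) = (197.19 − 5.7742)·e^(0.0577·12/12) = 191.4158 × 1.059397 = 202.7853
Value (long) = (F − K)·e^(−rT) = (202.7853 − 226.72) × 0.943933 = -22.5928
Value = -¥22.59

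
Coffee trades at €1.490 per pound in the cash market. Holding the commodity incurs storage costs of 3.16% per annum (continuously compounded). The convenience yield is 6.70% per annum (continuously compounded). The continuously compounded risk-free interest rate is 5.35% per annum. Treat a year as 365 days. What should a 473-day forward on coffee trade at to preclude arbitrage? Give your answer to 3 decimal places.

Net carry = r + u − y = 0.0535 + 0.0316 − 0.0670 = 0.0181
F = S·e^((r+u−y)T) = 1.490 · e^(0.0181 × 473/365) = 1.490 · e^0.023456
= 1.490 × 1.023733 = €1.525 per pound

€1.525 per pound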